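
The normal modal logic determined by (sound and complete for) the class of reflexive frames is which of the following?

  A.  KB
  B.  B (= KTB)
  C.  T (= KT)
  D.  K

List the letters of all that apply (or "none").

(A) KB is determined by the class of symmetric frames.
(B) B (= KTB) is determined by the class of reflexive and symmetric frames.
(C) T (= KT) is determined by exactly this class.
(D) K is determined by the class of arbitrary frames.

C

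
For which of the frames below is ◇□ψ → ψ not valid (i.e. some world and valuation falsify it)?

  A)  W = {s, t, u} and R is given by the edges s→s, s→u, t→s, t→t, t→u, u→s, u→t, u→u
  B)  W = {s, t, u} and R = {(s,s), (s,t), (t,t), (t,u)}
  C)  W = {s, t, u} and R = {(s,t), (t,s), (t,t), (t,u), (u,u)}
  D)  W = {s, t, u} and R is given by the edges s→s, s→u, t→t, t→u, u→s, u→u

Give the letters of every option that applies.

A, B, C, D

The schema ◇□ψ → ψ is the dual of axiom B; it is valid on a frame iff R is symmetric.
(A) R is not symmetric (t R s but not s R t), so the schema fails here.
(B) R is not symmetric (s R t but not t R s), so the schema fails here.
(C) R is not symmetric (t R u but not u R t), so the schema fails here.
(D) R is not symmetric (t R u but not u R t), so the schema fails here.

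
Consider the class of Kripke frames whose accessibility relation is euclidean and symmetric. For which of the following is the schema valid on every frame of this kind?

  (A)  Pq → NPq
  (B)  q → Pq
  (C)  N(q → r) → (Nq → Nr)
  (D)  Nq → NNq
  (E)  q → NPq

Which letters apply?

A symmetric euclidean relation is transitive (uRv and vRw give vRu by symmetry, then uRw by the euclidean condition, applied at v).
(A) Pq → NPq is axiom 5; it is valid on a frame exactly when R is euclidean. Every such R is euclidean, so valid.
(B) q → Pq is the dual of axiom T, which corresponds to reflexivity. Such an R need not be reflexive — not valid.
(C) N(q → r) → (Nq → Nr) is axiom K, valid on every Kripke frame — valid.
(D) Nq → NNq (axiom 4) characterises the transitive frames. Every such R is transitive — valid.
(E) q → NPq is axiom B, which corresponds to symmetry. Every such R is symmetric — valid.

A, C, D, E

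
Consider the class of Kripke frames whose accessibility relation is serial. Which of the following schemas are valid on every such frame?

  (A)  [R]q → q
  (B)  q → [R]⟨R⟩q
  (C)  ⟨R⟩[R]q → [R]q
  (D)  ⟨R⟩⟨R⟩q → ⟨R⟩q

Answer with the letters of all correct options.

(A) [R]q → q is axiom T; it is valid on a frame exactly when R is reflexive. Such an R need not be reflexive, so not valid.
(B) q → [R]⟨R⟩q is axiom B; it is valid on a frame exactly when R is symmetric. Such an R need not be symmetric, so not valid.
(C) ⟨R⟩[R]q → [R]q is the dual of axiom 5, which corresponds to the euclidean property. Such an R need not be euclidean — not valid.
(D) ⟨R⟩⟨R⟩q → ⟨R⟩q (the dual of axiom 4) characterises the transitive frames. Such an R need not be transitive — not valid.

none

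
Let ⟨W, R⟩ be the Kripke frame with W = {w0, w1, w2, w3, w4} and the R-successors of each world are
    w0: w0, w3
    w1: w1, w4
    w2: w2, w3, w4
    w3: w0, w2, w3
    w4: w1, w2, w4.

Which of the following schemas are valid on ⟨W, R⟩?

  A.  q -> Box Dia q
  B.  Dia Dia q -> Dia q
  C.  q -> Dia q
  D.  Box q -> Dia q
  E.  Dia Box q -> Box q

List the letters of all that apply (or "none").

R is reflexive: each world relates to itself.
R is symmetric: every R-edge is matched by its reverse.
R is not transitive: w0 R w3 and w3 R w2 but not w0 R w2.
R is not euclidean: w2 R w3 and w2 R w4 but not w3 R w4.
R is serial: every world has an R-successor.
(A) q -> Box Dia q is axiom B; it is valid on a frame exactly when R is symmetric. R is symmetric, so valid.
(B) the dual of axiom 4: valid iff R is transitive. R is not transitive — not valid.
(C) the dual of axiom T: valid iff R is reflexive. R is reflexive — valid.
(D) Box q -> Dia q is axiom D, which corresponds to seriality. R is serial — valid.
(E) Dia Box q -> Box q (the dual of axiom 5) characterises the euclidean frames. R is not euclidean — not valid.

A, C, D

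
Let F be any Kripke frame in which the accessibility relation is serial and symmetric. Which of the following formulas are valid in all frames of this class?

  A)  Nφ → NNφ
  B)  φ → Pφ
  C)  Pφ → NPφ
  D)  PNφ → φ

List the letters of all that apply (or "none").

D

(A) Nφ → NNφ (axiom 4) characterises the transitive frames. Such an R need not be transitive — not valid.
(B) φ → Pφ (the dual of axiom T) characterises the reflexive frames. Such an R need not be reflexive — not valid.
(C) Pφ → NPφ is axiom 5, which corresponds to the euclidean property. Such an R need not be euclidean — not valid.
(D) PNφ → φ is the dual of axiom B; it is valid on a frame exactly when R is symmetric. Every such R is symmetric, so valid.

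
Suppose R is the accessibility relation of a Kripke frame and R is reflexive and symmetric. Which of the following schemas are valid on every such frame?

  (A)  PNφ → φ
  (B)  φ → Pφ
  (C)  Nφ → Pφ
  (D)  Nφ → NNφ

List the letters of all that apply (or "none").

Reflexive relations are serial.
(A) PNφ → φ is the dual of axiom B; it is valid on a frame exactly when R is symmetric. Every such R is symmetric, so valid.
(B) φ → Pφ (the dual of axiom T) characterises the reflexive frames. Every such R is reflexive — valid.
(C) axiom D: valid iff R is serial. Every such R is serial — valid.
(D) Nφ → NNφ (axiom 4) characterises the transitive frames. Such an R need not be transitive — not valid.

A, B, C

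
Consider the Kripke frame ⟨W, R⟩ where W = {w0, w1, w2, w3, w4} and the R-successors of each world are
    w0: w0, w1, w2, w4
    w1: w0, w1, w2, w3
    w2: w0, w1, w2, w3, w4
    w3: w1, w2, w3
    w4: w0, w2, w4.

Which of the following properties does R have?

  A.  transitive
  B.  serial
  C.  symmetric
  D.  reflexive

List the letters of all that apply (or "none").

B, C, D

(A) not transitive: w0 R w1 and w1 R w3 but not w0 R w3.
(B) serial: every world has an R-successor.
(C) symmetric: every R-edge is matched by its reverse.
(D) reflexive: each world relates to itself.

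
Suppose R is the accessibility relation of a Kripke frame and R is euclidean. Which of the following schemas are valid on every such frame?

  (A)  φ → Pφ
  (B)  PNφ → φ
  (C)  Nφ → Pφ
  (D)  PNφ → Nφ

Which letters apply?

(A) φ → Pφ is the dual of axiom T; it is valid on a frame exactly when R is reflexive. Such an R need not be reflexive, so not valid.
(B) PNφ → φ is the dual of axiom B, which corresponds to symmetry. Such an R need not be symmetric — not valid.
(C) Nφ → Pφ is axiom D, which corresponds to seriality. Such an R need not be serial — not valid.
(D) the dual of axiom 5: valid iff R is euclidean. Every such R is euclidean — valid.

D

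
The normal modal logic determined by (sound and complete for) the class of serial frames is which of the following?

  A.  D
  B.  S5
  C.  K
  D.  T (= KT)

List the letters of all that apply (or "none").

(A) D is determined by exactly this class.
(B) S5 is determined by the class of reflexive, symmetric, and transitive frames.
(C) K is determined by the class of arbitrary frames.
(D) T (= KT) is determined by the class of reflexive frames.

A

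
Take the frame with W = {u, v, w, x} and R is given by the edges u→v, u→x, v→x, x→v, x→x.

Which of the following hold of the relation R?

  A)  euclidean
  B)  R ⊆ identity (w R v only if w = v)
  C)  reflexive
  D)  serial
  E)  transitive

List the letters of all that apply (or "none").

(A) not euclidean: u R v and u R v but not v R v.
(B) not ⊆ identity: u R v with u ≠ v.
(C) not reflexive: not u R u.
(D) not serial: w has no R-successor.
(E) not transitive: v R x and x R v but not v R v.

none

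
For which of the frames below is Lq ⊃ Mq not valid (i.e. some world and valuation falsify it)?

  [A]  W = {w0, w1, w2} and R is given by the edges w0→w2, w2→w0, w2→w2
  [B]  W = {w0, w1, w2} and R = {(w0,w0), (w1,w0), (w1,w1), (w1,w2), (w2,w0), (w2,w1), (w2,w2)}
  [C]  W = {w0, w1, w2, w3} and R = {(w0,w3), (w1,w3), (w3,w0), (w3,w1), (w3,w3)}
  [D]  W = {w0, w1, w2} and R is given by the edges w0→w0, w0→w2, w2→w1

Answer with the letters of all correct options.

The schema Lq ⊃ Mq is axiom D; it is valid on a frame iff R is serial.
(A) R is not serial (w1 has no R-successor), so the schema fails here.
(B) R is serial (every world has an R-successor), so the schema is valid here.
(C) R is not serial (w2 has no R-successor), so the schema fails here.
(D) R is not serial (w1 has no R-successor), so the schema fails here.

A, C, D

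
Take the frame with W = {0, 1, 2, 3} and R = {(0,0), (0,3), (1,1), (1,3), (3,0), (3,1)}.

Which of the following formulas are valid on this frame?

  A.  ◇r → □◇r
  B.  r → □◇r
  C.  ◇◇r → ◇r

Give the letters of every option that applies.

R is symmetric: every R-edge is matched by its reverse.
R is not transitive: 0 R 3 and 3 R 1 but not 0 R 1.
R is not euclidean: 3 R 0 and 3 R 1 but not 0 R 1.
(A) ◇r → □◇r is axiom 5, which corresponds to the euclidean property. R is not euclidean — not valid.
(B) r → □◇r is axiom B; it is valid on a frame exactly when R is symmetric. R is symmetric, so valid.
(C) ◇◇r → ◇r (the dual of axiom 4) characterises the transitive frames. R is not transitive — not valid.

B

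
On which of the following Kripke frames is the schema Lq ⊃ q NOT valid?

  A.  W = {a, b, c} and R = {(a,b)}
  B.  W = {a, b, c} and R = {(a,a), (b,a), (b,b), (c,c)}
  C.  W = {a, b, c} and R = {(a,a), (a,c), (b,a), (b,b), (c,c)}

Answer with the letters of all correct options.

The schema Lq ⊃ q is axiom T; it is valid on a frame iff R is reflexive.
(A) R is not reflexive (not a R a), so the schema fails here.
(B) R is reflexive (each world relates to itself), so the schema is valid here.
(C) R is reflexive (each world relates to itself), so the schema is valid here.

A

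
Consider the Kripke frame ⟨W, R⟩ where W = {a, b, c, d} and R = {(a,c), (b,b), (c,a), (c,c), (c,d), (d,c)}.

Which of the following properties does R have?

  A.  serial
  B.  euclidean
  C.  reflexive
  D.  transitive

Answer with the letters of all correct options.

(A) serial: every world has an R-successor.
(B) not euclidean: c R a and c R d but not a R d.
(C) not reflexive: not a R a.
(D) not transitive: a R c and c R a but not a R a.

A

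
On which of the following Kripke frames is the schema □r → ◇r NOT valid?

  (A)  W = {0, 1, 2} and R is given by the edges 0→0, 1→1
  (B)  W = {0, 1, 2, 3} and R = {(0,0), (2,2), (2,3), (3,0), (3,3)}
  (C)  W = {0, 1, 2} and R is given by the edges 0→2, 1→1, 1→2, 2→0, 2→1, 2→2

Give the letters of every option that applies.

A, B

The schema □r → ◇r is axiom D; it is valid on a frame iff R is serial.
(A) R is not serial (2 has no R-successor), so the schema fails here.
(B) R is not serial (1 has no R-successor), so the schema fails here.
(C) R is serial (every world has an R-successor), so the schema is valid here.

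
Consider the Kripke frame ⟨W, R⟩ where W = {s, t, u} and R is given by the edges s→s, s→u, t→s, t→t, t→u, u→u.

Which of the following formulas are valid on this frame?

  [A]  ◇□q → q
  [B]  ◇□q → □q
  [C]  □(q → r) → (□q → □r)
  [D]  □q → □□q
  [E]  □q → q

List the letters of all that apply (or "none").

C, D, E

R is reflexive: each world relates to itself.
R is not symmetric: s R u but not u R s.
R is transitive: R is closed under composition.
R is not euclidean: s R u and s R s but not u R s.
(A) ◇□q → q is the dual of axiom B, which corresponds to symmetry. R is not symmetric — not valid.
(B) ◇□q → □q is the dual of axiom 5; it is valid on a frame exactly when R is euclidean. R is not euclidean, so not valid.
(C) □(q → r) → (□q → □r) is the K axiom; it holds on all frames — valid.
(D) □q → □□q is axiom 4; it is valid on a frame exactly when R is transitive. R is transitive, so valid.
(E) □q → q is axiom T; it is valid on a frame exactly when R is reflexive. R is reflexive, so valid.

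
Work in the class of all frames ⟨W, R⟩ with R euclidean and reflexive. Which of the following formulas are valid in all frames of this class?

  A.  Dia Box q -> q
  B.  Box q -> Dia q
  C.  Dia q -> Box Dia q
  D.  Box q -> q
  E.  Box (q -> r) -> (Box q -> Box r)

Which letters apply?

A reflexive euclidean relation is also symmetric (from wRw and wRv the euclidean condition gives vRw) and hence transitive; it is an equivalence relation.
(A) Dia Box q -> q is the dual of axiom B; it is valid on a frame exactly when R is symmetric. Every such R is symmetric, so valid.
(B) axiom D: valid iff R is serial. Every such R is serial — valid.
(C) Dia q -> Box Dia q is axiom 5; it is valid on a frame exactly when R is euclidean. Every such R is euclidean, so valid.
(D) axiom T: valid iff R is reflexive. Every such R is reflexive — valid.
(E) this is just K, valid on every normal frame.

A, B, C, D, E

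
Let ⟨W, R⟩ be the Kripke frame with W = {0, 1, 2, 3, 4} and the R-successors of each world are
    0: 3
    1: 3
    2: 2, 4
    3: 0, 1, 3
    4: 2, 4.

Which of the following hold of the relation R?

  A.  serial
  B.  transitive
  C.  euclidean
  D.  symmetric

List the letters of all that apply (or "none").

(A) serial: every world has an R-successor.
(B) not transitive: 0 R 3 and 3 R 0 but not 0 R 0.
(C) not euclidean: 3 R 0 and 3 R 1 but not 0 R 1.
(D) symmetric: every R-edge is matched by its reverse.

A, D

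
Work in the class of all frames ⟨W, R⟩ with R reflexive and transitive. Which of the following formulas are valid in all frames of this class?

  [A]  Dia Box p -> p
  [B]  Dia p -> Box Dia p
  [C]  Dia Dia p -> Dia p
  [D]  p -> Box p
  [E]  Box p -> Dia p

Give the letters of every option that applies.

Reflexive relations are serial.
(A) Dia Box p -> p is the dual of axiom B; it is valid on a frame exactly when R is symmetric. Such an R need not be symmetric, so not valid.
(B) Dia p -> Box Dia p is axiom 5; it is valid on a frame exactly when R is euclidean. Such an R need not be euclidean, so not valid.
(C) Dia Dia p -> Dia p is the dual of axiom 4; it is valid on a frame exactly when R is transitive. Every such R is transitive, so valid.
(D) p -> Box p is valid only on frames where every R-edge is a self-loop. Such an R need not be a subset of the identity — not valid.
(E) axiom D: valid iff R is serial. Every such R is serial — valid.

C, E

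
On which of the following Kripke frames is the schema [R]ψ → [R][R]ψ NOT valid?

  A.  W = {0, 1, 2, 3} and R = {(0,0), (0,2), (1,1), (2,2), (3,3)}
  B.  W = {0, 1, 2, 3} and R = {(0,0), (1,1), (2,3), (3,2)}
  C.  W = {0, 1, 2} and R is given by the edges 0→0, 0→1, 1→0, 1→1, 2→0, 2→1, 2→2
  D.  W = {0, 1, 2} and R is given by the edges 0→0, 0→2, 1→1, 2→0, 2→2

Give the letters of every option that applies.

The schema [R]ψ → [R][R]ψ is axiom 4; it is valid on a frame iff R is transitive.
(A) R is transitive (R is closed under composition), so the schema is valid here.
(B) R is not transitive (2 R 3 and 3 R 2 but not 2 R 2), so the schema fails here.
(C) R is transitive (R is closed under composition), so the schema is valid here.
(D) R is transitive (R is closed under composition), so the schema is valid here.

B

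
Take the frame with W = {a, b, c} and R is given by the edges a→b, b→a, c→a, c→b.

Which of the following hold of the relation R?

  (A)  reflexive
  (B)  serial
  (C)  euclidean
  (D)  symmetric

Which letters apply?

(A) not reflexive: not a R a.
(B) serial: every world has an R-successor.
(C) not euclidean: a R b and a R b but not b R b.
(D) not symmetric: c R a but not a R c.

B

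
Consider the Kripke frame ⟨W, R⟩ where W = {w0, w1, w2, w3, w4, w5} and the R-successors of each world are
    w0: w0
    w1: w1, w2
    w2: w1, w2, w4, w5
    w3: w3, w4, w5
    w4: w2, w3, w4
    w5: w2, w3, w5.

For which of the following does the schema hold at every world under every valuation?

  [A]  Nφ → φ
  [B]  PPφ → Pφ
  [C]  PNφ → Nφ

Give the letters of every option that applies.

A

R is reflexive: each world relates to itself.
R is not transitive: w1 R w2 and w2 R w4 but not w1 R w4.
R is not euclidean: w2 R w1 and w2 R w4 but not w1 R w4.
(A) Nφ → φ is axiom T, which corresponds to reflexivity. R is reflexive — valid.
(B) PPφ → Pφ (the dual of axiom 4) characterises the transitive frames. R is not transitive — not valid.
(C) PNφ → Nφ is the dual of axiom 5, which corresponds to the euclidean property. R is not euclidean — not valid.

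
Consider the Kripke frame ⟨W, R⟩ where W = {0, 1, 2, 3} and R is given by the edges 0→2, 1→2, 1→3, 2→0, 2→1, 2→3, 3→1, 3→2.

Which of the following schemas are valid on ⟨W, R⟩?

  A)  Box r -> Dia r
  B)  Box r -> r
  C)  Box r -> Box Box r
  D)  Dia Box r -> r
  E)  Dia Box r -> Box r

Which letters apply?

R is not reflexive: not 0 R 0.
R is symmetric: every R-edge is matched by its reverse.
R is not transitive: 0 R 2 and 2 R 0 but not 0 R 0.
R is not euclidean: 2 R 0 and 2 R 1 but not 0 R 1.
R is serial: every world has an R-successor.
(A) Box r -> Dia r is axiom D; it is valid on a frame exactly when R is serial. R is serial, so valid.
(B) axiom T: valid iff R is reflexive. R is not reflexive — not valid.
(C) Box r -> Box Box r is axiom 4, which corresponds to transitivity. R is not transitive — not valid.
(D) Dia Box r -> r (the dual of axiom B) characterises the symmetric frames. R is symmetric — valid.
(E) Dia Box r -> Box r (the dual of axiom 5) characterises the euclidean frames. R is not euclidean — not valid.

A, D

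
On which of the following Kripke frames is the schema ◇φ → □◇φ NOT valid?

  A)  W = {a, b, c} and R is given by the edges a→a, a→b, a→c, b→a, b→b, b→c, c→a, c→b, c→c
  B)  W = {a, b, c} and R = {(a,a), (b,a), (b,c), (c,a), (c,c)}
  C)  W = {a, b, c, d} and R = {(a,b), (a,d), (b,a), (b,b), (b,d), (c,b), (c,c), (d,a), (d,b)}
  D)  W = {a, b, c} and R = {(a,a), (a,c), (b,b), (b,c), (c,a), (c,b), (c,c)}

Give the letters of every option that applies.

B, C, D

The schema ◇φ → □◇φ is axiom 5; it is valid on a frame iff R is euclidean.
(A) R is euclidean (any two R-successors of the same world are R-related), so the schema is valid here.
(B) R is not euclidean (b R a and b R c but not a R c), so the schema fails here.
(C) R is not euclidean (c R b and c R c but not b R c), so the schema fails here.
(D) R is not euclidean (c R a and c R b but not a R b), so the schema fails here.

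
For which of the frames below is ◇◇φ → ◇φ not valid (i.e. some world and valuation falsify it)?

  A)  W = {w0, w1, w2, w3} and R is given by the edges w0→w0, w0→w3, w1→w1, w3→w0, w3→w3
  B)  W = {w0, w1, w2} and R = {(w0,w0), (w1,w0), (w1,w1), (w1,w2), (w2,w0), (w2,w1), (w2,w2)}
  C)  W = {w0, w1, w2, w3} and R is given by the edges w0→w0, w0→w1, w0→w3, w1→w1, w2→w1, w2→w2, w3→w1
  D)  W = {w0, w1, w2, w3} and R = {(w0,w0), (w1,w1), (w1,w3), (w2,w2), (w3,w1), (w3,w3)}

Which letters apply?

none

The schema ◇◇φ → ◇φ is the dual of axiom 4; it is valid on a frame iff R is transitive.
(A) R is transitive (R is closed under composition), so the schema is valid here.
(B) R is transitive (R is closed under composition), so the schema is valid here.
(C) R is transitive (R is closed under composition), so the schema is valid here.
(D) R is transitive (R is closed under composition), so the schema is valid here.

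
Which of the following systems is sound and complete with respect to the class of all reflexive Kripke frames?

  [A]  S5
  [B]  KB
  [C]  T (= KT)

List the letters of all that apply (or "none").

(A) S5 is determined by the class of reflexive, symmetric, and transitive frames.
(B) KB is determined by the class of symmetric frames.
(C) T (= KT) is determined by exactly this class.

C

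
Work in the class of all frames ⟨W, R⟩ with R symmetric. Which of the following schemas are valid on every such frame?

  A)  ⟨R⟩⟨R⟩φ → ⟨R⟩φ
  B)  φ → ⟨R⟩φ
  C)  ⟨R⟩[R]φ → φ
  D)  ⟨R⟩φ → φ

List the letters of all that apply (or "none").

(A) ⟨R⟩⟨R⟩φ → ⟨R⟩φ is the dual of axiom 4; it is valid on a frame exactly when R is transitive. Such an R need not be transitive, so not valid.
(B) the dual of axiom T: valid iff R is reflexive. Such an R need not be reflexive — not valid.
(C) ⟨R⟩[R]φ → φ (the dual of axiom B) characterises the symmetric frames. Every such R is symmetric — valid.
(D) ⟨R⟩φ → φ (the converse of T) corresponds to R being a subset of the identity. Such an R need not be a subset of the identity, so not valid.

C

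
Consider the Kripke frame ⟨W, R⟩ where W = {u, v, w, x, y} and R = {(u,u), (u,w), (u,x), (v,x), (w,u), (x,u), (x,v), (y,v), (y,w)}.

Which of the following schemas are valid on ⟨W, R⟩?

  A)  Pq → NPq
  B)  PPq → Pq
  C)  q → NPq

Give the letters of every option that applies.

R is not symmetric: y R v but not v R y.
R is not transitive: u R x and x R v but not u R v.
R is not euclidean: u R w and u R x but not w R x.
(A) Pq → NPq (axiom 5) characterises the euclidean frames. R is not euclidean — not valid.
(B) PPq → Pq is the dual of axiom 4; it is valid on a frame exactly when R is transitive. R is not transitive, so not valid.
(C) q → NPq is axiom B; it is valid on a frame exactly when R is symmetric. R is not symmetric, so not valid.

none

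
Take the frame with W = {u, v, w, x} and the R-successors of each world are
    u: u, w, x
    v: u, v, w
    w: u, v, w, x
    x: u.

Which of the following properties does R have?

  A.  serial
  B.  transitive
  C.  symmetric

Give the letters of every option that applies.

A

(A) serial: every world has an R-successor.
(B) not transitive: u R w and w R v but not u R v.
(C) not symmetric: v R u but not u R v.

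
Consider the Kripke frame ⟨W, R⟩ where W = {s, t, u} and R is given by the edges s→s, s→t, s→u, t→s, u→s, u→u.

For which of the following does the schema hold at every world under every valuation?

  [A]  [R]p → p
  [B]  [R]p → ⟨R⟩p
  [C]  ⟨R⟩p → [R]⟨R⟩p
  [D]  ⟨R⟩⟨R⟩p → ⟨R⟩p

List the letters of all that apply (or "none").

R is not reflexive: not t R t.
R is not transitive: t R s and s R t but not t R t.
R is not euclidean: s R t and s R u but not t R u.
R is serial: every world has an R-successor.
(A) [R]p → p is axiom T, which corresponds to reflexivity. R is not reflexive — not valid.
(B) [R]p → ⟨R⟩p is axiom D, which corresponds to seriality. R is serial — valid.
(C) axiom 5: valid iff R is euclidean. R is not euclidean — not valid.
(D) ⟨R⟩⟨R⟩p → ⟨R⟩p (the dual of axiom 4) characterises the transitive frames. R is not transitive — not valid.

B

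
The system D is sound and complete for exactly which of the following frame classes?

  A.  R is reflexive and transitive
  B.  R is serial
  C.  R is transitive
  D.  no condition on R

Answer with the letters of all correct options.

(A) this class determines S4, not D.
(B) D is sound and complete for exactly this class.
(C) this class determines K4, not D.
(D) this class determines K, not D.

B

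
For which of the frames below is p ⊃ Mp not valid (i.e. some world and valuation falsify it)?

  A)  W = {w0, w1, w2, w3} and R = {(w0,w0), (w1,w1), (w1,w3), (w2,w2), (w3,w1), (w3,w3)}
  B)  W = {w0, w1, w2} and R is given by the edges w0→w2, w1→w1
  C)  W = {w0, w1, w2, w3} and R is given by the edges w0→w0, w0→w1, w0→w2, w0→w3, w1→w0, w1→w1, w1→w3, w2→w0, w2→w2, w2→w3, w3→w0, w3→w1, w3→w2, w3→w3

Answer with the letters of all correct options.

The schema p ⊃ Mp is the dual of axiom T; it is valid on a frame iff R is reflexive.
(A) R is reflexive (each world relates to itself), so the schema is valid here.
(B) R is not reflexive (not w0 R w0), so the schema fails here.
(C) R is reflexive (each world relates to itself), so the schema is valid here.

B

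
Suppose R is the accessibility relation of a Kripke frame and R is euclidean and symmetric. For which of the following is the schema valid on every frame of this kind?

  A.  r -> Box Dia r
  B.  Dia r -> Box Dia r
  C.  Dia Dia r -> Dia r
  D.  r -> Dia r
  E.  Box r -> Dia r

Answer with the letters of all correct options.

A, B, C

A symmetric euclidean relation is transitive (uRv and vRw give vRu by symmetry, then uRw by the euclidean condition, applied at v).
(A) axiom B: valid iff R is symmetric. Every such R is symmetric — valid.
(B) Dia r -> Box Dia r is axiom 5, which corresponds to the euclidean property. Every such R is euclidean — valid.
(C) the dual of axiom 4: valid iff R is transitive. Every such R is transitive — valid.
(D) the dual of axiom T: valid iff R is reflexive. Such an R need not be reflexive — not valid.
(E) Box r -> Dia r (axiom D) characterises the serial frames. Such an R need not be serial — not valid.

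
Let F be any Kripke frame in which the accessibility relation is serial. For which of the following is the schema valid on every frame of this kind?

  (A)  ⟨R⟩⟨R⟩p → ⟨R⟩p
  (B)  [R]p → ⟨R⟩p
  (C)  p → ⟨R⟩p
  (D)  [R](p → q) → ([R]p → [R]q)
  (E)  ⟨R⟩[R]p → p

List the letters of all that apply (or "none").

(A) the dual of axiom 4: valid iff R is transitive. Such an R need not be transitive — not valid.
(B) [R]p → ⟨R⟩p is axiom D; it is valid on a frame exactly when R is serial. Every such R is serial, so valid.
(C) the dual of axiom T: valid iff R is reflexive. Such an R need not be reflexive — not valid.
(D) [R](p → q) → ([R]p → [R]q) is the K axiom; it holds on all frames — valid.
(E) ⟨R⟩[R]p → p is the dual of axiom B; it is valid on a frame exactly when R is symmetric. Such an R need not be symmetric, so not valid.

B, D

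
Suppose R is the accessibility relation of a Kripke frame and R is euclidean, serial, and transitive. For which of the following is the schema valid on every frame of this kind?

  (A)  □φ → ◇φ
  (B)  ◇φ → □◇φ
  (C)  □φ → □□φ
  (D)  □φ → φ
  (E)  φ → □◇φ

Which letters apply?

(A) □φ → ◇φ (axiom D) characterises the serial frames. Every such R is serial — valid.
(B) ◇φ → □◇φ (axiom 5) characterises the euclidean frames. Every such R is euclidean — valid.
(C) □φ → □□φ is axiom 4; it is valid on a frame exactly when R is transitive. Every such R is transitive, so valid.
(D) axiom T: valid iff R is reflexive. Such an R need not be reflexive — not valid.
(E) φ → □◇φ (axiom B) characterises the symmetric frames. Such an R need not be symmetric — not valid.

A, B, C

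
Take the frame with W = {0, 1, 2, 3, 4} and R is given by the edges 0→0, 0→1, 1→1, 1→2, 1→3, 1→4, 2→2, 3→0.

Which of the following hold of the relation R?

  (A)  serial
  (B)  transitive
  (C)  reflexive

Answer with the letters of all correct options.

(A) not serial: 4 has no R-successor.
(B) not transitive: 0 R 1 and 1 R 2 but not 0 R 2.
(C) not reflexive: not 3 R 3.

none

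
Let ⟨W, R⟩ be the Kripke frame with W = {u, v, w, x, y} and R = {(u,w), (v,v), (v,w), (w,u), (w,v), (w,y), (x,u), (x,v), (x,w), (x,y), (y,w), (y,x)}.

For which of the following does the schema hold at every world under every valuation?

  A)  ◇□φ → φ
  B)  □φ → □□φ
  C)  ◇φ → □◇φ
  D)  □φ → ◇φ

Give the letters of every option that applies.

R is not symmetric: x R u but not u R x.
R is not transitive: u R w and w R u but not u R u.
R is not euclidean: w R u and w R v but not u R v.
R is serial: every world has an R-successor.
(A) ◇□φ → φ is the dual of axiom B, which corresponds to symmetry. R is not symmetric — not valid.
(B) □φ → □□φ (axiom 4) characterises the transitive frames. R is not transitive — not valid.
(C) ◇φ → □◇φ is axiom 5; it is valid on a frame exactly when R is euclidean. R is not euclidean, so not valid.
(D) □φ → ◇φ (axiom D) characterises the serial frames. R is serial — valid.

D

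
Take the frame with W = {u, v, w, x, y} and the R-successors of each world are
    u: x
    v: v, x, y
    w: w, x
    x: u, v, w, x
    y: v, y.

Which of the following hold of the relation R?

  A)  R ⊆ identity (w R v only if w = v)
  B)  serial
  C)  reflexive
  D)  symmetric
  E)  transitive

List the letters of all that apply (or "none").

(A) not ⊆ identity: u R x with u ≠ x.
(B) serial: every world has an R-successor.
(C) not reflexive: not u R u.
(D) symmetric: every R-edge is matched by its reverse.
(E) not transitive: u R x and x R u but not u R u.

B, D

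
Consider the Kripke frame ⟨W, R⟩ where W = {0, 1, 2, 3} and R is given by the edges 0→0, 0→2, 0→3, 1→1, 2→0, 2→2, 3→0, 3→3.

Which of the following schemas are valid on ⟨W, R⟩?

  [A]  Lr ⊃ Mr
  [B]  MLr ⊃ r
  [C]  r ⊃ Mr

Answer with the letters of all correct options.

A, B, C

R is reflexive: each world relates to itself.
R is symmetric: every R-edge is matched by its reverse.
R is serial: every world has an R-successor.
(A) axiom D: valid iff R is serial. R is serial — valid.
(B) MLr ⊃ r (the dual of axiom B) characterises the symmetric frames. R is symmetric — valid.
(C) r ⊃ Mr is the dual of axiom T, which corresponds to reflexivity. R is reflexive — valid.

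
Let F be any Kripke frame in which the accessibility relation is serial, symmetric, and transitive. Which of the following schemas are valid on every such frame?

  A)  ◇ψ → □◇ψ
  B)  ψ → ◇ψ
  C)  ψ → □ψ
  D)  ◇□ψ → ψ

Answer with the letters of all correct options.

A serial symmetric transitive relation is reflexive (take any v with uRv; symmetry gives vRu and transitivity gives uRu), hence an equivalence relation.
(A) ◇ψ → □◇ψ (axiom 5) characterises the euclidean frames. Every such R is euclidean — valid.
(B) ψ → ◇ψ is the dual of axiom T, which corresponds to reflexivity. Every such R is reflexive — valid.
(C) ψ → □ψ is equivalent to ◇p→p; it holds exactly when R ⊆ identity. Such an R need not be a subset of the identity — not valid.
(D) ◇□ψ → ψ (the dual of axiom B) characterises the symmetric frames. Every such R is symmetric — valid.

A, B, D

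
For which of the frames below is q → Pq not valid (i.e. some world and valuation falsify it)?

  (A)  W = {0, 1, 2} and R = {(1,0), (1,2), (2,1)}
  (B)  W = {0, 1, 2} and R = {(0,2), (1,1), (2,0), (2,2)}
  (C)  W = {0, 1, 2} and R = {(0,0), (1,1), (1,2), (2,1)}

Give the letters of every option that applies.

A, B, C

The schema q → Pq is the dual of axiom T; it is valid on a frame iff R is reflexive.
(A) R is not reflexive (not 0 R 0), so the schema fails here.
(B) R is not reflexive (not 0 R 0), so the schema fails here.
(C) R is not reflexive (not 2 R 2), so the schema fails here.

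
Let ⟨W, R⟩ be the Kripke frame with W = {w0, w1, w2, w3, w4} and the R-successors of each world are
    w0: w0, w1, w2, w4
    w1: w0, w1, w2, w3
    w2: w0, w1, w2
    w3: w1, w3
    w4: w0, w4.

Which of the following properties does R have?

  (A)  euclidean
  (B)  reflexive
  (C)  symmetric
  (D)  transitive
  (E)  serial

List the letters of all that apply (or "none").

(A) not euclidean: w0 R w1 and w0 R w4 but not w1 R w4.
(B) reflexive: each world relates to itself.
(C) symmetric: every R-edge is matched by its reverse.
(D) not transitive: w0 R w1 and w1 R w3 but not w0 R w3.
(E) serial: every world has an R-successor.

B, C, E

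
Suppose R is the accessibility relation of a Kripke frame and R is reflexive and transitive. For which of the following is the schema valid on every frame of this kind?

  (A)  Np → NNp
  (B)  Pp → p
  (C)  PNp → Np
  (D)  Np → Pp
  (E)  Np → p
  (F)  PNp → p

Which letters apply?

A, D, E

Reflexive relations are serial.
(A) axiom 4: valid iff R is transitive. Every such R is transitive — valid.
(B) Pp → p (the converse of T) corresponds to R being a subset of the identity. Such an R need not be a subset of the identity, so not valid.
(C) the dual of axiom 5: valid iff R is euclidean. Such an R need not be euclidean — not valid.
(D) axiom D: valid iff R is serial. Every such R is serial — valid.
(E) Np → p (axiom T) characterises the reflexive frames. Every such R is reflexive — valid.
(F) the dual of axiom B: valid iff R is symmetric. Such an R need not be symmetric — not valid.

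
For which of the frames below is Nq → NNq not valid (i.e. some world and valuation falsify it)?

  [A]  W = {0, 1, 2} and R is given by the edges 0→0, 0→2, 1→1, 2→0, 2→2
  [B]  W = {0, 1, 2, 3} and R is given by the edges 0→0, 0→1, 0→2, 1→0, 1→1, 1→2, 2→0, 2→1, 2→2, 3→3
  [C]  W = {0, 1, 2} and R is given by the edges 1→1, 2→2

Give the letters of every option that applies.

The schema Nq → NNq is axiom 4; it is valid on a frame iff R is transitive.
(A) R is transitive (R is closed under composition), so the schema is valid here.
(B) R is transitive (R is closed under composition), so the schema is valid here.
(C) R is transitive (R is closed under composition), so the schema is valid here.

none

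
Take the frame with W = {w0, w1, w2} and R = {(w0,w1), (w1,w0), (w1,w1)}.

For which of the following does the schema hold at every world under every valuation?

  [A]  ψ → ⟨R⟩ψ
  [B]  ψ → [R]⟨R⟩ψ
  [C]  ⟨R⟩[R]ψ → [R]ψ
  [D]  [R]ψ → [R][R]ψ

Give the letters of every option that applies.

B

R is not reflexive: not w0 R w0.
R is symmetric: every R-edge is matched by its reverse.
R is not transitive: w0 R w1 and w1 R w0 but not w0 R w0.
R is not euclidean: w1 R w0 and w1 R w0 but not w0 R w0.
(A) the dual of axiom T: valid iff R is reflexive. R is not reflexive — not valid.
(B) ψ → [R]⟨R⟩ψ (axiom B) characterises the symmetric frames. R is symmetric — valid.
(C) ⟨R⟩[R]ψ → [R]ψ is the dual of axiom 5, which corresponds to the euclidean property. R is not euclidean — not valid.
(D) [R]ψ → [R][R]ψ is axiom 4, which corresponds to transitivity. R is not transitive — not valid.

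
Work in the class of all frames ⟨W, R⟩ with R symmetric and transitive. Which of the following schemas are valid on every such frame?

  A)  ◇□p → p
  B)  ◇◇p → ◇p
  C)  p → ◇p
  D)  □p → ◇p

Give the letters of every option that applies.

A symmetric transitive relation is euclidean (uRv and uRw give vRu by symmetry, then vRw by transitivity).
(A) ◇□p → p is the dual of axiom B, which corresponds to symmetry. Every such R is symmetric — valid.
(B) the dual of axiom 4: valid iff R is transitive. Every such R is transitive — valid.
(C) p → ◇p is the dual of axiom T, which corresponds to reflexivity. Such an R need not be reflexive — not valid.
(D) □p → ◇p is axiom D; it is valid on a frame exactly when R is serial. Such an R need not be serial, so not valid.

A, B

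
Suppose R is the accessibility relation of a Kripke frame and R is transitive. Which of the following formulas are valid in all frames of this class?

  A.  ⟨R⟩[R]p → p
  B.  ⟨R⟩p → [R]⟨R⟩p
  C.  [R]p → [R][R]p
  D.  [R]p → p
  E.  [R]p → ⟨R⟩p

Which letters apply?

C

(A) the dual of axiom B: valid iff R is symmetric. Such an R need not be symmetric — not valid.
(B) ⟨R⟩p → [R]⟨R⟩p (axiom 5) characterises the euclidean frames. Such an R need not be euclidean — not valid.
(C) [R]p → [R][R]p is axiom 4, which corresponds to transitivity. Every such R is transitive — valid.
(D) axiom T: valid iff R is reflexive. Such an R need not be reflexive — not valid.
(E) [R]p → ⟨R⟩p is axiom D, which corresponds to seriality. Such an R need not be serial — not valid.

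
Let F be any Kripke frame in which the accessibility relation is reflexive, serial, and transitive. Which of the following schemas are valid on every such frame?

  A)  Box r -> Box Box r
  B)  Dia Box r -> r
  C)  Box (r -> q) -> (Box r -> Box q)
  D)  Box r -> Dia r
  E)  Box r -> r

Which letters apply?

A, C, D, E

(A) axiom 4: valid iff R is transitive. Every such R is transitive — valid.
(B) the dual of axiom B: valid iff R is symmetric. Such an R need not be symmetric — not valid.
(C) Box (r -> q) -> (Box r -> Box q) is axiom K, valid on every Kripke frame — valid.
(D) Box r -> Dia r is axiom D, which corresponds to seriality. Every such R is serial — valid.
(E) axiom T: valid iff R is reflexive. Every such R is reflexive — valid.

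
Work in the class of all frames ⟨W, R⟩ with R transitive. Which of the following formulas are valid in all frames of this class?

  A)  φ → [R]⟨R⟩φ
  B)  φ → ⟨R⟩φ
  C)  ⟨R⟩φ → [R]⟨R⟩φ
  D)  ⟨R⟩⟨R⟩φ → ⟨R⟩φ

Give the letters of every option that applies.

(A) axiom B: valid iff R is symmetric. Such an R need not be symmetric — not valid.
(B) φ → ⟨R⟩φ (the dual of axiom T) characterises the reflexive frames. Such an R need not be reflexive — not valid.
(C) ⟨R⟩φ → [R]⟨R⟩φ (axiom 5) characterises the euclidean frames. Such an R need not be euclidean — not valid.
(D) ⟨R⟩⟨R⟩φ → ⟨R⟩φ (the dual of axiom 4) characterises the transitive frames. Every such R is transitive — valid.

D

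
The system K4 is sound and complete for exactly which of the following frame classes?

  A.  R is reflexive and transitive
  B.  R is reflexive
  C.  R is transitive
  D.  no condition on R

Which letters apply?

C

(A) this class determines S4, not K4.
(B) this class determines T (= KT), not K4.
(C) K4 is sound and complete for exactly this class.
(D) this class determines K, not K4.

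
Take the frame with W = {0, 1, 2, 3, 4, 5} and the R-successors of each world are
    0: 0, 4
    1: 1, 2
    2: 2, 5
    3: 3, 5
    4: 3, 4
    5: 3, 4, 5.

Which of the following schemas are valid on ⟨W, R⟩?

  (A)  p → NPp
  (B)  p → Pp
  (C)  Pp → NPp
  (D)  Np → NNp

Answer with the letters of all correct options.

B

R is reflexive: each world relates to itself.
R is not symmetric: 0 R 4 but not 4 R 0.
R is not transitive: 0 R 4 and 4 R 3 but not 0 R 3.
R is not euclidean: 0 R 4 and 0 R 0 but not 4 R 0.
(A) p → NPp (axiom B) characterises the symmetric frames. R is not symmetric — not valid.
(B) the dual of axiom T: valid iff R is reflexive. R is reflexive — valid.
(C) Pp → NPp (axiom 5) characterises the euclidean frames. R is not euclidean — not valid.
(D) Np → NNp is axiom 4, which corresponds to transitivity. R is not transitive — not valid.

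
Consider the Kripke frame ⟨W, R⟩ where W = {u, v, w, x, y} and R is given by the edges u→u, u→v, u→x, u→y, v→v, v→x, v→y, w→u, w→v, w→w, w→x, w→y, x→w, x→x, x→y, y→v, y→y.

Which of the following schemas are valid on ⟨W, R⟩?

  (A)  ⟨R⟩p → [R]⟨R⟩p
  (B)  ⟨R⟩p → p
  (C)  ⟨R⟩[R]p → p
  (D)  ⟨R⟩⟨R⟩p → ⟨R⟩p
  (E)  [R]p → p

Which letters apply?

R is reflexive: each world relates to itself.
R is not symmetric: u R v but not v R u.
R is not transitive: u R x and x R w but not u R w.
R is not euclidean: u R v and u R u but not v R u.
R is not a subset of the identity: u R v with u ≠ v.
(A) ⟨R⟩p → [R]⟨R⟩p is axiom 5, which corresponds to the euclidean property. R is not euclidean — not valid.
(B) ⟨R⟩p → p (the converse of T) corresponds to R being a subset of the identity. Here R ⊄ identity, so not valid.
(C) ⟨R⟩[R]p → p is the dual of axiom B, which corresponds to symmetry. R is not symmetric — not valid.
(D) ⟨R⟩⟨R⟩p → ⟨R⟩p is the dual of axiom 4, which corresponds to transitivity. R is not transitive — not valid.
(E) axiom T: valid iff R is reflexive. R is reflexive — valid.

E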